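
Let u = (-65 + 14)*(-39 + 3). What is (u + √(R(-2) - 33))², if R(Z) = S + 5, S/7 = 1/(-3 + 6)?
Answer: (5508 + I*√231)²/9 ≈ 3.3709e+6 + 18603.0*I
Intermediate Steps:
S = 7/3 (S = 7/(-3 + 6) = 7/3 ≈ 2.3333)
R(Z) = 22/3 (R(Z) = 7/3 + 5 = 22/3)
u = 1836 (u = -51*(-36) = 1836)
(u + √(R(-2) - 33))² = (1836 + √(22/3 - 33))² = (1836 + √(-77/3))² = (1836 + I*√231/3)²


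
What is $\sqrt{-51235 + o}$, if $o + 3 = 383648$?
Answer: $\sqrt{332410} \approx 576.55$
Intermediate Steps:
$o = 383645$ ($o = -3 + 383648 = 383645$)
$\sqrt{-51235 + o} = \sqrt{-51235 + 383645} = \sqrt{332410}$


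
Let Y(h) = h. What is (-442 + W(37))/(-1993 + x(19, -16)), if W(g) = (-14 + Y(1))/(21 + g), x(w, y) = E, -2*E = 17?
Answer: 25649/116087 ≈ 0.22095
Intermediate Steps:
E = -17/2 (E = -1/2*17 = -17/2 ≈ -8.5000)
x(w, y) = -17/2
W(g) = -13/(21 + g) (W(g) = (-14 + 1)/(21 + g) = -13/(21 + g))
(-442 + W(37))/(-1993 + x(19, -16)) = (-442 - 13/(21 + 37))/(-1993 - 17/2) = (-442 - 13/58)/(-4003/2) = (-442 - 13*1/58)*(-2/4003) = (-442 - 13/58)*(-2/4003) = -25649/58*(-2/4003) = 25649/116087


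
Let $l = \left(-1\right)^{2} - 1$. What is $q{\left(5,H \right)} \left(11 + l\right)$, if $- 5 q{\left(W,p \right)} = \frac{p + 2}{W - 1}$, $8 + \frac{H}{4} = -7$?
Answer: $\frac{319}{10} \approx 31.9$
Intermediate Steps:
$H = -60$ ($H = -32 + 4 \left(-7\right) = -32 - 28 = -60$)
$q{\left(W,p \right)} = - \frac{2 + p}{5 \left(-1 + W\right)}$ ($q{\left(W,p \right)} = - \frac{\left(p + 2\right) \frac{1}{W - 1}}{5} = - \frac{\left(2 + p\right) \frac{1}{-1 + W}}{5} = - \frac{\frac{1}{-1 + W} \left(2 + p\right)}{5} = - \frac{2 + p}{5 \left(-1 + W\right)}$)
$l = 0$ ($l = 1 - 1 = 0$)
$q{\left(5,H \right)} \left(11 + l\right) = \frac{-2 - -60}{5 \left(-1 + 5\right)} \left(11 + 0\right) = \frac{-2 + 60}{5 \cdot 4} \cdot 11 = \frac{1}{5} \cdot \frac{1}{4} \cdot 58 \cdot 11 = \frac{29}{10} \cdot 11 = \frac{319}{10}$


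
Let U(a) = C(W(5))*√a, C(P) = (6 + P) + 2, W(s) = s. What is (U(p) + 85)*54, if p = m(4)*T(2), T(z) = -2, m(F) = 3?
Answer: 4590 + 702*I*√6 ≈ 4590.0 + 1719.5*I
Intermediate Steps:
C(P) = 8 + P
p = -6 (p = 3*(-2) = -6)
U(a) = 13*√a (U(a) = (8 + 5)*√a = 13*√a)
(U(p) + 85)*54 = (13*√(-6) + 85)*54 = (13*(I*√6) + 85)*54 = (13*I*√6 + 85)*54 = (85 + 13*I*√6)*54 = 4590 + 702*I*√6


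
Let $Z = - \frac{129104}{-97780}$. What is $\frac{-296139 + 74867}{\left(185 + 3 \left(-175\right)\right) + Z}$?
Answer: $\frac{676124255}{1034878} \approx 653.34$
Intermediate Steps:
$Z = \frac{32276}{24445}$ ($Z = \left(-129104\right) \left(- \frac{1}{97780}\right) = \frac{32276}{24445} \approx 1.3204$)
$\frac{-296139 + 74867}{\left(185 + 3 \left(-175\right)\right) + Z} = \frac{-296139 + 74867}{\left(185 + 3 \left(-175\right)\right) + \frac{32276}{24445}} = - \frac{221272}{\left(185 - 525\right) + \frac{32276}{24445}} = - \frac{221272}{-340 + \frac{32276}{24445}} = - \frac{221272}{- \frac{8279024}{24445}} = \left(-221272\right) \left(- \frac{24445}{8279024}\right) = \frac{676124255}{1034878}$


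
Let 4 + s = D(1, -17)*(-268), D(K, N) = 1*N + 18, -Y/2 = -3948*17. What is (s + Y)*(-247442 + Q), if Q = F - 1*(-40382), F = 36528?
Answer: -22844466720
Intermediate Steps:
Y = 134232 (Y = -(-7896)*17 = -2*(-67116) = 134232)
D(K, N) = 18 + N (D(K, N) = N + 18 = 18 + N)
Q = 76910 (Q = 36528 - 1*(-40382) = 36528 + 40382 = 76910)
s = -272 (s = -4 + (18 - 17)*(-268) = -4 + 1*(-268) = -4 - 268 = -272)
(s + Y)*(-247442 + Q) = (-272 + 134232)*(-247442 + 76910) = 133960*(-170532) = -22844466720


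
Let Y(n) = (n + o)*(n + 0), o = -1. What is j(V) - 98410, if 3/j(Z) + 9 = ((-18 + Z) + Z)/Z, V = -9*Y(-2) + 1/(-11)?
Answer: -390394255/3967 ≈ -98411.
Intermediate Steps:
Y(n) = n*(-1 + n) (Y(n) = (n - 1)*(n + 0) = (-1 + n)*n = n*(-1 + n))
V = -595/11 (V = -(-18)*(-1 - 2) + 1/(-11) = -(-18)*(-3) - 1/11 = -9*6 - 1/11 = -54 - 1/11 = -595/11 ≈ -54.091)
j(Z) = 3/(-9 + (-18 + 2*Z)/Z) (j(Z) = 3/(-9 + ((-18 + Z) + Z)/Z) = 3/(-9 + (-18 + 2*Z)/Z))
j(V) - 98410 = -3*(-595/11)/(18 + 7*(-595/11)) - 98410 = -3*(-595/11)/(18 - 4165/11) - 98410 = -3*(-595/11)/(-3967/11) - 98410 = -3*(-595/11)*(-11/3967) - 98410 = -1785/3967 - 98410 = -390394255/3967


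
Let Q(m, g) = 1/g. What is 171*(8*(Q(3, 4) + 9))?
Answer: 12654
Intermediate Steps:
171*(8*(Q(3, 4) + 9)) = 171*(8*(1/4 + 9)) = 171*(8*(37/4)) = 171*74 = 12654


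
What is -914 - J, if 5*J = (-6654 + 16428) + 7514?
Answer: -21858/5 ≈ -4371.6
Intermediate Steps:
J = 17288/5 (J = ((-6654 + 16428) + 7514)/5 = (9774 + 7514)/5 = (⅕)*17288 = 17288/5 ≈ 3457.6)
-914 - J = -914 - 1*17288/5 = -914 - 17288/5 = -21858/5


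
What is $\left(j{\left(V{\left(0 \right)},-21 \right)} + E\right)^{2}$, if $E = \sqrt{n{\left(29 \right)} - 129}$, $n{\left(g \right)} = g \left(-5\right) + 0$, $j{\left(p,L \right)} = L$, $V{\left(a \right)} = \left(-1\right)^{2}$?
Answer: $\left(21 - i \sqrt{274}\right)^{2} \approx 167.0 - 695.22 i$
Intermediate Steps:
$V{\left(a \right)} = 1$
$n{\left(g \right)} = - 5 g$ ($n{\left(g \right)} = - 5 g + 0 = - 5 g$)
$E = i \sqrt{274}$ ($E = \sqrt{\left(-5\right) 29 - 129} = \sqrt{-145 - 129} = \sqrt{-274} = i \sqrt{274} \approx 16.553 i$)
$\left(j{\left(V{\left(0 \right)},-21 \right)} + E\right)^{2} = \left(-21 + i \sqrt{274}\right)^{2}$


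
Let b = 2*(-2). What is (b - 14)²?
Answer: 324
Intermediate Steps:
b = -4
(b - 14)² = (-4 - 14)² = (-18)² = 324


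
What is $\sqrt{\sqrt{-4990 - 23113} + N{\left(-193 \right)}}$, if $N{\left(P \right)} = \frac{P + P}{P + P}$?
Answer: $\sqrt{1 + i \sqrt{28103}} \approx 9.1827 + 9.1281 i$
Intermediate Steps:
$N{\left(P \right)} = 1$ ($N{\left(P \right)} = \frac{2 P}{2 P} = 2 P \frac{1}{2 P} = 1$)
$\sqrt{\sqrt{-4990 - 23113} + N{\left(-193 \right)}} = \sqrt{\sqrt{-4990 - 23113} + 1} = \sqrt{\sqrt{-28103} + 1} = \sqrt{i \sqrt{28103} + 1} = \sqrt{1 + i \sqrt{28103}}$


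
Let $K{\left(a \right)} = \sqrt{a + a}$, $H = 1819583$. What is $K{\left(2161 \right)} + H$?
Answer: $1819583 + \sqrt{4322} \approx 1.8196 \cdot 10^{6}$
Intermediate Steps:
$K{\left(a \right)} = \sqrt{2} \sqrt{a}$ ($K{\left(a \right)} = \sqrt{2 a} = \sqrt{2} \sqrt{a}$)
$K{\left(2161 \right)} + H = \sqrt{2} \sqrt{2161} + 1819583 = \sqrt{4322} + 1819583 = 1819583 + \sqrt{4322}$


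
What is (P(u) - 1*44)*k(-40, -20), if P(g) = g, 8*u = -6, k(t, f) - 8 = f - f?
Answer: -358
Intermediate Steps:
k(t, f) = 8 (k(t, f) = 8 + (f - f) = 8 + 0 = 8)
u = -¾ (u = (⅛)*(-6) = -¾ ≈ -0.75000)
(P(u) - 1*44)*k(-40, -20) = (-¾ - 1*44)*8 = (-¾ - 44)*8 = -179/4*8 = -358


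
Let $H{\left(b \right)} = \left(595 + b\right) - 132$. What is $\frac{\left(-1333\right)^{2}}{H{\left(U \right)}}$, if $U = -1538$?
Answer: $- \frac{41323}{25} \approx -1652.9$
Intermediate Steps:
$H{\left(b \right)} = 463 + b$
$\frac{\left(-1333\right)^{2}}{H{\left(U \right)}} = \frac{\left(-1333\right)^{2}}{463 - 1538} = \frac{1776889}{-1075} = 1776889 \left(- \frac{1}{1075}\right) = - \frac{41323}{25}$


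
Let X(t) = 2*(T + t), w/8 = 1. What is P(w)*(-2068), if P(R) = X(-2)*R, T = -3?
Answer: 165440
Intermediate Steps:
w = 8 (w = 8*1 = 8)
X(t) = -6 + 2*t (X(t) = 2*(-3 + t) = -6 + 2*t)
P(R) = -10*R (P(R) = (-6 + 2*(-2))*R = (-6 - 4)*R = -10*R)
P(w)*(-2068) = -10*8*(-2068) = -80*(-2068) = 165440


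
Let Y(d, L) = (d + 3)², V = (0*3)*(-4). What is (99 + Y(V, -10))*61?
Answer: 6588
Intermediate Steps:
V = 0 (V = 0*(-4) = 0)
Y(d, L) = (3 + d)²
(99 + Y(V, -10))*61 = (99 + (3 + 0)²)*61 = (99 + 3²)*61 = (99 + 9)*61 = 108*61 = 6588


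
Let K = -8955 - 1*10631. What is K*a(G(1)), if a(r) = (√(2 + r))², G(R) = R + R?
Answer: -78344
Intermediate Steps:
K = -19586 (K = -8955 - 10631 = -19586)
G(R) = 2*R
a(r) = 2 + r
K*a(G(1)) = -19586*(2 + 2*1) = -19586*(2 + 2) = -19586*4 = -78344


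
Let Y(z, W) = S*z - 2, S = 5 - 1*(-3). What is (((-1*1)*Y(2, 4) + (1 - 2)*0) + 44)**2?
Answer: 900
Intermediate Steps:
S = 8 (S = 5 + 3 = 8)
Y(z, W) = -2 + 8*z (Y(z, W) = 8*z - 2 = -2 + 8*z)
(((-1*1)*Y(2, 4) + (1 - 2)*0) + 44)**2 = (((-1*1)*(-2 + 8*2) + (1 - 2)*0) + 44)**2 = ((-(-2 + 16) - 1*0) + 44)**2 = ((-1*14 + 0) + 44)**2 = ((-14 + 0) + 44)**2 = (-14 + 44)**2 = 30**2 = 900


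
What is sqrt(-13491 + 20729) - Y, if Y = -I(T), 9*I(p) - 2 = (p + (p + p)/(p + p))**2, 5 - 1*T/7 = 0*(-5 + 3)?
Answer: 1298/9 + sqrt(7238) ≈ 229.30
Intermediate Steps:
T = 35 (T = 35 - 0*(-5 + 3) = 35 - 0*(-2) = 35 - 7*0 = 35 + 0 = 35)
I(p) = 2/9 + (1 + p)**2/9 (I(p) = 2/9 + (p + (p + p)/(p + p))**2/9 = 2/9 + (p + (2*p)/((2*p)))**2/9 = 2/9 + (p + (2*p)*(1/(2*p)))**2/9 = 2/9 + (p + 1)**2/9 = 2/9 + (1 + p)**2/9)
Y = -1298/9 (Y = -(2/9 + (1 + 35)**2/9) = -(2/9 + (1/9)*36**2) = -(2/9 + (1/9)*1296) = -(2/9 + 144) = -1*1298/9 = -1298/9 ≈ -144.22)
sqrt(-13491 + 20729) - Y = sqrt(-13491 + 20729) - 1*(-1298/9) = sqrt(7238) + 1298/9 = 1298/9 + sqrt(7238)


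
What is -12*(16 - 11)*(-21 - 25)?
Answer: 2760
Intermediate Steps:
-12*(16 - 11)*(-21 - 25) = -60*(-46) = -12*(-230) = 2760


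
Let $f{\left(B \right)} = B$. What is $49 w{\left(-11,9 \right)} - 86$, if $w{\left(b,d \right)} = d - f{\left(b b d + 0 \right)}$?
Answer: $-53006$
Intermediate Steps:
$w{\left(b,d \right)} = d - d b^{2}$ ($w{\left(b,d \right)} = d - \left(b b d + 0\right) = d - \left(b^{2} d + 0\right) = d - \left(d b^{2} + 0\right) = d - d b^{2}$)
$49 w{\left(-11,9 \right)} - 86 = 49 \cdot 9 \left(1 - \left(-11\right)^{2}\right) - 86 = 49 \cdot 9 \left(1 - 121\right) - 86 = 49 \cdot 9 \left(-120\right) - 86 = 49 \left(-1080\right) - 86 = -52920 - 86 = -53006$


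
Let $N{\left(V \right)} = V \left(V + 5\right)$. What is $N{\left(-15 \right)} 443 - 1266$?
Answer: $65184$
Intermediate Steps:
$N{\left(V \right)} = V \left(5 + V\right)$
$N{\left(-15 \right)} 443 - 1266 = - 15 \left(5 - 15\right) 443 - 1266 = \left(-15\right) \left(-10\right) 443 - 1266 = 150 \cdot 443 - 1266 = 66450 - 1266 = 65184$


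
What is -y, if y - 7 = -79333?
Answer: 79326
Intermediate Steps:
y = -79326 (y = 7 - 79333 = -79326)
-y = -1*(-79326) = 79326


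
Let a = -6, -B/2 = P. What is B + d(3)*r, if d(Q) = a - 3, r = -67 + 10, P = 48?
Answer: 417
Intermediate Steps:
B = -96 (B = -2*48 = -96)
r = -57
d(Q) = -9 (d(Q) = -6 - 3 = -9)
B + d(3)*r = -96 - 9*(-57) = -96 + 513 = 417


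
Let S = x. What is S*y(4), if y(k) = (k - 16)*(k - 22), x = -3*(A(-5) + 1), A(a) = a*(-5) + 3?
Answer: -18792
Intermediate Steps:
A(a) = 3 - 5*a (A(a) = -5*a + 3 = 3 - 5*a)
x = -87 (x = -3*((3 - 5*(-5)) + 1) = -3*((3 + 25) + 1) = -3*(28 + 1) = -3*29 = -87)
S = -87
y(k) = (-22 + k)*(-16 + k) (y(k) = (-16 + k)*(-22 + k) = (-22 + k)*(-16 + k))
S*y(4) = -87*(352 + 4**2 - 38*4) = -87*(352 + 16 - 152) = -87*216 = -18792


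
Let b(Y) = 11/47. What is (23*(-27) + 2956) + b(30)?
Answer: 109756/47 ≈ 2335.2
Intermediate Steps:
b(Y) = 11/47 (b(Y) = 11*(1/47) = 11/47)
(23*(-27) + 2956) + b(30) = (23*(-27) + 2956) + 11/47 = (-621 + 2956) + 11/47 = 2335 + 11/47 = 109756/47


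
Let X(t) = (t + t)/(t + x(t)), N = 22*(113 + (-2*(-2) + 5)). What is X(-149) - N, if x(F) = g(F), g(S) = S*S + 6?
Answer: -29601985/11029 ≈ -2684.0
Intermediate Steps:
N = 2684 (N = 22*(113 + (4 + 5)) = 22*(113 + 9) = 22*122 = 2684)
g(S) = 6 + S² (g(S) = S² + 6 = 6 + S²)
x(F) = 6 + F²
X(t) = 2*t/(6 + t + t²) (X(t) = (t + t)/(t + (6 + t²)) = (2*t)/(6 + t + t²) = 2*t/(6 + t + t²))
X(-149) - N = 2*(-149)/(6 - 149 + (-149)²) - 1*2684 = 2*(-149)/(6 - 149 + 22201) - 2684 = 2*(-149)/22058 - 2684 = 2*(-149)*(1/22058) - 2684 = -149/11029 - 2684 = -29601985/11029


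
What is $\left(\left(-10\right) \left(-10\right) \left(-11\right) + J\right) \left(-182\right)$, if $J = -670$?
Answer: $322140$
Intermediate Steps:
$\left(\left(-10\right) \left(-10\right) \left(-11\right) + J\right) \left(-182\right) = \left(\left(-10\right) \left(-10\right) \left(-11\right) - 670\right) \left(-182\right) = \left(100 \left(-11\right) - 670\right) \left(-182\right) = \left(-1100 - 670\right) \left(-182\right) = \left(-1770\right) \left(-182\right) = 322140$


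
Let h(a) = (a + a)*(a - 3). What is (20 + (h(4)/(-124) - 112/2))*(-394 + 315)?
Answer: 88322/31 ≈ 2849.1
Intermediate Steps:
h(a) = 2*a*(-3 + a) (h(a) = (2*a)*(-3 + a) = 2*a*(-3 + a))
(20 + (h(4)/(-124) - 112/2))*(-394 + 315) = (20 + ((2*4*(-3 + 4))/(-124) - 112/2))*(-394 + 315) = (20 + ((2*4*1)*(-1/124) - 112*½))*(-79) = (20 + (8*(-1/124) - 56))*(-79) = (20 + (-2/31 - 56))*(-79) = (20 - 1738/31)*(-79) = -1118/31*(-79) = 88322/31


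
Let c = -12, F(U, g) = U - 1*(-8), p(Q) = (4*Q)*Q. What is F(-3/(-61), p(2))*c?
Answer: -5892/61 ≈ -96.590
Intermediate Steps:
p(Q) = 4*Q²
F(U, g) = 8 + U (F(U, g) = U + 8 = 8 + U)
F(-3/(-61), p(2))*c = (8 - 3/(-61))*(-12) = (8 - 3*(-1/61))*(-12) = (8 + 3/61)*(-12) = (491/61)*(-12) = -5892/61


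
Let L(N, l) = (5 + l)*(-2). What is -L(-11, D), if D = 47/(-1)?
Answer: -84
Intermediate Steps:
D = -47 (D = 47*(-1) = -47)
L(N, l) = -10 - 2*l
-L(-11, D) = -(-10 - 2*(-47)) = -(-10 + 94) = -1*84 = -84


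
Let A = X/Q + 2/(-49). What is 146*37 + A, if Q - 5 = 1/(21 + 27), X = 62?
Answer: 63937560/11809 ≈ 5414.3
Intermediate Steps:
Q = 241/48 (Q = 5 + 1/(21 + 27) = 5 + 1/48 = 241/48 ≈ 5.0208)
A = 145342/11809 (A = 62/(241/48) + 2/(-49) = 62*(48/241) + 2*(-1/49) = 2976/241 - 2/49 = 145342/11809 ≈ 12.308)
146*37 + A = 146*37 + 145342/11809 = 5402 + 145342/11809 = 63937560/11809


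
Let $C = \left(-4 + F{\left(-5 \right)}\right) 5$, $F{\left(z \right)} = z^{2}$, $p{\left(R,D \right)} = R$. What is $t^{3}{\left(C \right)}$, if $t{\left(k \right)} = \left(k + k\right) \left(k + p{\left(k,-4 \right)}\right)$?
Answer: $85766121000000$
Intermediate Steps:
$C = 105$ ($C = \left(-4 + \left(-5\right)^{2}\right) 5 = \left(-4 + 25\right) 5 = 21 \cdot 5 = 105$)
$t{\left(k \right)} = 4 k^{2}$ ($t{\left(k \right)} = \left(k + k\right) \left(k + k\right) = 2 k 2 k = 4 k^{2}$)
$t^{3}{\left(C \right)} = \left(4 \cdot 105^{2}\right)^{3} = \left(4 \cdot 11025\right)^{3} = 44100^{3} = 85766121000000$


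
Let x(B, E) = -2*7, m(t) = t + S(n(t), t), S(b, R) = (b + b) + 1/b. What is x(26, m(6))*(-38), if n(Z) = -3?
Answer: 532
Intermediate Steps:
S(b, R) = 1/b + 2*b (S(b, R) = 2*b + 1/b = 1/b + 2*b)
m(t) = -19/3 + t (m(t) = t + (1/(-3) + 2*(-3)) = t + (-⅓ - 6) = t - 19/3 = -19/3 + t)
x(B, E) = -14
x(26, m(6))*(-38) = -14*(-38) = 532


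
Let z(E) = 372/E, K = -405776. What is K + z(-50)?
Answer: -10144586/25 ≈ -4.0578e+5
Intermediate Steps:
K + z(-50) = -405776 + 372/(-50) = -405776 + 372*(-1/50) = -405776 - 186/25 = -10144586/25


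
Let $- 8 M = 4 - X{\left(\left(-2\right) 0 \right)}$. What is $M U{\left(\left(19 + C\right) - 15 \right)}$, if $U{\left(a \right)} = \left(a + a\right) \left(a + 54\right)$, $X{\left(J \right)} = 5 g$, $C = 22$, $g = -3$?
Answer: $-9880$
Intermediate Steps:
$X{\left(J \right)} = -15$ ($X{\left(J \right)} = 5 \left(-3\right) = -15$)
$U{\left(a \right)} = 2 a \left(54 + a\right)$
$M = - \frac{19}{8}$ ($M = - \frac{4 - -15}{8} = - \frac{4 + 15}{8} = \left(- \frac{1}{8}\right) 19 = - \frac{19}{8} \approx -2.375$)
$M U{\left(\left(19 + C\right) - 15 \right)} = - \frac{19 \cdot 2 \left(\left(19 + 22\right) - 15\right) \left(54 + \left(\left(19 + 22\right) - 15\right)\right)}{8} = - \frac{19 \cdot 2 \left(41 - 15\right) \left(54 + \left(41 - 15\right)\right)}{8} = - \frac{19 \cdot 2 \cdot 26 \left(54 + 26\right)}{8} = - \frac{19 \cdot 2 \cdot 26 \cdot 80}{8} = \left(- \frac{19}{8}\right) 4160 = -9880$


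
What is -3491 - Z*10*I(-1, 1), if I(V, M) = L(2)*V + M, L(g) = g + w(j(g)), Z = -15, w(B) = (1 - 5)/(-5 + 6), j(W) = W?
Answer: -3041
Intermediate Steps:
w(B) = -4 (w(B) = -4/1 = -4*1 = -4)
L(g) = -4 + g (L(g) = g - 4 = -4 + g)
I(V, M) = M - 2*V (I(V, M) = (-4 + 2)*V + M = -2*V + M = M - 2*V)
-3491 - Z*10*I(-1, 1) = -3491 - (-15*10)*(1 - 2*(-1)) = -3491 - (-150)*(1 + 2) = -3491 - (-150)*3 = -3491 - 1*(-450) = -3491 + 450 = -3041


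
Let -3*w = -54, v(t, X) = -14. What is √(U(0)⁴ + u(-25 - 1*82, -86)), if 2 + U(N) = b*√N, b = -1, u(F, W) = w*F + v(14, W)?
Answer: 2*I*√481 ≈ 43.863*I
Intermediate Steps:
w = 18 (w = -⅓*(-54) = 18)
u(F, W) = -14 + 18*F (u(F, W) = 18*F - 14 = -14 + 18*F)
U(N) = -2 - √N
√(U(0)⁴ + u(-25 - 1*82, -86)) = √((-2 - √0)⁴ + (-14 + 18*(-25 - 1*82))) = √((-2 - 1*0)⁴ + (-14 + 18*(-25 - 82))) = √((-2 + 0)⁴ + (-14 + 18*(-107))) = √((-2)⁴ + (-14 - 1926)) = √(16 - 1940) = √(-1924) = 2*I*√481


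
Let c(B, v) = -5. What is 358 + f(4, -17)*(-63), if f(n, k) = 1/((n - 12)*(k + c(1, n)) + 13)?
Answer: 1073/3 ≈ 357.67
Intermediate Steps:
f(n, k) = 1/(13 + (-12 + n)*(-5 + k)) (f(n, k) = 1/((n - 12)*(k - 5) + 13) = 1/((-12 + n)*(-5 + k) + 13) = 1/(13 + (-12 + n)*(-5 + k)))
358 + f(4, -17)*(-63) = 358 - 63/(73 - 12*(-17) - 5*4 - 17*4) = 358 - 63/(73 + 204 - 20 - 68) = 358 - 63/189 = 358 + (1/189)*(-63) = 358 - ⅓ = 1073/3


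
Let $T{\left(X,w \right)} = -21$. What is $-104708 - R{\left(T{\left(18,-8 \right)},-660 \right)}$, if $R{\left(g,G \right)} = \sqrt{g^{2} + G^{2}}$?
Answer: $-104708 - 3 \sqrt{48449} \approx -1.0537 \cdot 10^{5}$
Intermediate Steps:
$R{\left(g,G \right)} = \sqrt{G^{2} + g^{2}}$
$-104708 - R{\left(T{\left(18,-8 \right)},-660 \right)} = -104708 - \sqrt{\left(-660\right)^{2} + \left(-21\right)^{2}} = -104708 - \sqrt{435600 + 441} = -104708 - \sqrt{436041} = -104708 - 3 \sqrt{48449}$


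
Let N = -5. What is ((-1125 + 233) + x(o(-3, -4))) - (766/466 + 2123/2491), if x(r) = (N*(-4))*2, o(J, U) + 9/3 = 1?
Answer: -495952068/580403 ≈ -854.50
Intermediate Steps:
o(J, U) = -2 (o(J, U) = -3 + 1 = -2)
x(r) = 40 (x(r) = -5*(-4)*2 = 20*2 = 40)
((-1125 + 233) + x(o(-3, -4))) - (766/466 + 2123/2491) = ((-1125 + 233) + 40) - (766/466 + 2123/2491) = (-892 + 40) - (766*(1/466) + 2123*(1/2491)) = -852 - (383/233 + 2123/2491) = -852 - 1*1448712/580403 = -852 - 1448712/580403 = -495952068/580403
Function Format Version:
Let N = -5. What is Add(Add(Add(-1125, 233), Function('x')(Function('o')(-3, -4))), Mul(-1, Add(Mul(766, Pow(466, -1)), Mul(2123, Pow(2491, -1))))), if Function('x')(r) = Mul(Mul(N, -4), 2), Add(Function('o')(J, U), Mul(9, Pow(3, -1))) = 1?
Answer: Rational(-495952068, 580403) ≈ -854.50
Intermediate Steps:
Function('o')(J, U) = -2 (Function('o')(J, U) = Add(-3, 1) = -2)
Function('x')(r) = 40 (Function('x')(r) = Mul(Mul(-5, -4), 2) = Mul(20, 2) = 40)
Add(Add(Add(-1125, 233), Function('x')(Function('o')(-3, -4))), Mul(-1, Add(Mul(766, Pow(466, -1)), Mul(2123, Pow(2491, -1))))) = Add(Add(Add(-1125, 233), 40), Mul(-1, Add(Mul(766, Pow(466, -1)), Mul(2123, Pow(2491, -1))))) = Add(Add(-892, 40), Mul(-1, Add(Mul(766, Rational(1, 466)), Mul(2123, Rational(1, 2491))))) = Add(-852, Mul(-1, Add(Rational(383, 233), Rational(2123, 2491)))) = Add(-852, Mul(-1, Rational(1448712, 580403))) = Add(-852, Rational(-1448712, 580403)) = Rational(-495952068, 580403)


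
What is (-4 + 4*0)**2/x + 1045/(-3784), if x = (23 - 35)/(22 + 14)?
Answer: -16607/344 ≈ -48.276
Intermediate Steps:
x = -1/3 (x = -12/36 = (1/36)*(-12) = -1/3 ≈ -0.33333)
(-4 + 4*0)**2/x + 1045/(-3784) = (-4 + 4*0)**2/(-1/3) + 1045/(-3784) = (-4 + 0)**2*(-3) + 1045*(-1/3784) = (-4)**2*(-3) - 95/344 = 16*(-3) - 95/344 = -48 - 95/344 = -16607/344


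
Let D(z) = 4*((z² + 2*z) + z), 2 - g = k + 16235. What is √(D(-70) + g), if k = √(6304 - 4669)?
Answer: √(2527 - √1635) ≈ 49.865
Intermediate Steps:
k = √1635 ≈ 40.435
g = -16233 - √1635 (g = 2 - (√1635 + 16235) = 2 - (16235 + √1635) = 2 + (-16235 - √1635) = -16233 - √1635 ≈ -16273.)
D(z) = 4*z² + 12*z (D(z) = 4*(z² + 3*z) = 4*z² + 12*z)
√(D(-70) + g) = √(4*(-70)*(3 - 70) + (-16233 - √1635)) = √(4*(-70)*(-67) + (-16233 - √1635)) = √(18760 + (-16233 - √1635)) = √(2527 - √1635)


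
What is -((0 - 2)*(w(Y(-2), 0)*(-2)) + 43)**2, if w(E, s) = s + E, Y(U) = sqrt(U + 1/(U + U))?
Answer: -1813 - 516*I ≈ -1813.0 - 516.0*I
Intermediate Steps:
Y(U) = sqrt(U + 1/(2*U))
w(E, s) = E + s
-((0 - 2)*(w(Y(-2), 0)*(-2)) + 43)**2 = -((0 - 2)*((sqrt(2/(-2) + 4*(-2))/2 + 0)*(-2)) + 43)**2 = -(-2*(sqrt(2*(-1/2) - 8)/2 + 0)*(-2) + 43)**2 = -(-2*(sqrt(-1 - 8)/2 + 0)*(-2) + 43)**2 = -(-2*(sqrt(-9)/2 + 0)*(-2) + 43)**2 = -(-2*((3*I)/2 + 0)*(-2) + 43)**2 = -(-2*(3*I/2 + 0)*(-2) + 43)**2 = -(-2*3*I/2*(-2) + 43)**2 = -(-(-6)*I + 43)**2 = -(6*I + 43)**2 = -(43 + 6*I)**2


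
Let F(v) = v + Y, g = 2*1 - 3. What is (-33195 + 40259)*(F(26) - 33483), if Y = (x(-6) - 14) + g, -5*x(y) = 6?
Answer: -1182273424/5 ≈ -2.3645e+8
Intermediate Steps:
x(y) = -6/5 (x(y) = -1/5*6 = -6/5)
g = -1 (g = 2 - 3 = -1)
Y = -81/5 (Y = (-6/5 - 14) - 1 = -76/5 - 1 = -81/5 ≈ -16.200)
F(v) = -81/5 + v (F(v) = v - 81/5 = -81/5 + v)
(-33195 + 40259)*(F(26) - 33483) = (-33195 + 40259)*((-81/5 + 26) - 33483) = 7064*(49/5 - 33483) = 7064*(-167366/5) = -1182273424/5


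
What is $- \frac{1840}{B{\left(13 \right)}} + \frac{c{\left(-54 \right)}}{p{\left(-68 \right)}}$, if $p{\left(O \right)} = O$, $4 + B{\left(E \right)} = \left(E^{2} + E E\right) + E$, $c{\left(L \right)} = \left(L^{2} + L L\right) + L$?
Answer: $- \frac{1065043}{11798} \approx -90.273$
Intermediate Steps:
$c{\left(L \right)} = L + 2 L^{2}$ ($c{\left(L \right)} = \left(L^{2} + L^{2}\right) + L = 2 L^{2} + L = L + 2 L^{2}$)
$B{\left(E \right)} = -4 + E + 2 E^{2}$ ($B{\left(E \right)} = -4 + \left(\left(E^{2} + E E\right) + E\right) = -4 + \left(\left(E^{2} + E^{2}\right) + E\right) = -4 + \left(2 E^{2} + E\right) = -4 + \left(E + 2 E^{2}\right) = -4 + E + 2 E^{2}$)
$- \frac{1840}{B{\left(13 \right)}} + \frac{c{\left(-54 \right)}}{p{\left(-68 \right)}} = - \frac{1840}{-4 + 13 + 2 \cdot 13^{2}} + \frac{\left(-54\right) \left(1 + 2 \left(-54\right)\right)}{-68} = - \frac{1840}{-4 + 13 + 2 \cdot 169} + - 54 \left(1 - 108\right) \left(- \frac{1}{68}\right) = - \frac{1840}{-4 + 13 + 338} + \left(-54\right) \left(-107\right) \left(- \frac{1}{68}\right) = - \frac{1840}{347} + 5778 \left(- \frac{1}{68}\right) = \left(-1840\right) \frac{1}{347} - \frac{2889}{34} = - \frac{1840}{347} - \frac{2889}{34} = - \frac{1065043}{11798}$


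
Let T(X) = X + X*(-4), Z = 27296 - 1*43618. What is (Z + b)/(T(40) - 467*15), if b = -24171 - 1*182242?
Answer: 14849/475 ≈ 31.261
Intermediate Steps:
Z = -16322 (Z = 27296 - 43618 = -16322)
T(X) = -3*X (T(X) = X - 4*X = -3*X)
b = -206413 (b = -24171 - 182242 = -206413)
(Z + b)/(T(40) - 467*15) = (-16322 - 206413)/(-3*40 - 467*15) = -222735/(-120 - 7005) = -222735/(-7125) = -222735*(-1/7125) = 14849/475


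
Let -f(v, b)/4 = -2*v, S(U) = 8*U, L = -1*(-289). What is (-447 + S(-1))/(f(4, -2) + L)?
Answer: -455/321 ≈ -1.4174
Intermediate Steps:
L = 289
f(v, b) = 8*v (f(v, b) = -(-8)*v = 8*v)
(-447 + S(-1))/(f(4, -2) + L) = (-447 + 8*(-1))/(8*4 + 289) = (-447 - 8)/(32 + 289) = -455/321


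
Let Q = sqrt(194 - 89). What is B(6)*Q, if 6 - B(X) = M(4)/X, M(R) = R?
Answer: 16*sqrt(105)/3 ≈ 54.650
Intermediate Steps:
Q = sqrt(105) ≈ 10.247
B(X) = 6 - 4/X
B(6)*Q = (6 - 4/6)*sqrt(105) = (6 - 4*1/6)*sqrt(105) = (6 - 2/3)*sqrt(105) = 16*sqrt(105)/3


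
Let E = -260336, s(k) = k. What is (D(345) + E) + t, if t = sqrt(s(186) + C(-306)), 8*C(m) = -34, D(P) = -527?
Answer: -260863 + sqrt(727)/2 ≈ -2.6085e+5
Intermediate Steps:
C(m) = -17/4 (C(m) = (1/8)*(-34) = -17/4)
t = sqrt(727)/2 (t = sqrt(186 - 17/4) = sqrt(727/4) = sqrt(727)/2 ≈ 13.481)
(D(345) + E) + t = (-527 - 260336) + sqrt(727)/2 = -260863 + sqrt(727)/2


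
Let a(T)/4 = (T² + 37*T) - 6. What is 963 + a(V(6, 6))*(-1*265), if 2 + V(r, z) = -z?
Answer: 253243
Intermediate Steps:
V(r, z) = -2 - z
a(T) = -24 + 4*T² + 148*T (a(T) = 4*((T² + 37*T) - 6) = 4*(-6 + T² + 37*T) = -24 + 4*T² + 148*T)
963 + a(V(6, 6))*(-1*265) = 963 + (-24 + 4*(-2 - 1*6)² + 148*(-2 - 1*6))*(-1*265) = 963 + (-24 + 4*(-2 - 6)² + 148*(-2 - 6))*(-265) = 963 + (-24 + 4*(-8)² + 148*(-8))*(-265) = 963 + (-24 + 4*64 - 1184)*(-265) = 963 + (-24 + 256 - 1184)*(-265) = 963 - 952*(-265) = 963 + 252280 = 253243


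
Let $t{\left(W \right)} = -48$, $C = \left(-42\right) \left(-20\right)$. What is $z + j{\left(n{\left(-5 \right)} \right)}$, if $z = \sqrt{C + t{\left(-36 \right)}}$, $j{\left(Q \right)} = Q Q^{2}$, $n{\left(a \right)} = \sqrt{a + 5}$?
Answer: $6 \sqrt{22} \approx 28.142$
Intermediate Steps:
$n{\left(a \right)} = \sqrt{5 + a}$
$C = 840$
$j{\left(Q \right)} = Q^{3}$
$z = 6 \sqrt{22}$ ($z = \sqrt{840 - 48} = \sqrt{792} = 6 \sqrt{22} \approx 28.142$)
$z + j{\left(n{\left(-5 \right)} \right)} = 6 \sqrt{22} + \left(\sqrt{5 - 5}\right)^{3} = 6 \sqrt{22} + \left(\sqrt{0}\right)^{3} = 6 \sqrt{22} + 0^{3} = 6 \sqrt{22} + 0 = 6 \sqrt{22}$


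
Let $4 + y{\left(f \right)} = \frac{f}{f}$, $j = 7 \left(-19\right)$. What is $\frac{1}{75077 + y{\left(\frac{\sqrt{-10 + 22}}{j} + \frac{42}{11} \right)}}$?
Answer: $\frac{1}{75074} \approx 1.332 \cdot 10^{-5}$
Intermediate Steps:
$j = -133$
$y{\left(f \right)} = -3$ ($y{\left(f \right)} = -4 + \frac{f}{f} = -4 + 1 = -3$)
$\frac{1}{75077 + y{\left(\frac{\sqrt{-10 + 22}}{j} + \frac{42}{11} \right)}} = \frac{1}{75077 - 3} = \frac{1}{75074}$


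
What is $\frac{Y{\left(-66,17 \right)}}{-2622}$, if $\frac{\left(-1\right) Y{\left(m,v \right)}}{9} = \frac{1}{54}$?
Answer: $\frac{1}{15732} \approx 6.3565 \cdot 10^{-5}$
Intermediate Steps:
$Y{\left(m,v \right)} = - \frac{1}{6}$ ($Y{\left(m,v \right)} = - \frac{9}{54} = \left(-9\right) \frac{1}{54} = - \frac{1}{6}$)
$\frac{Y{\left(-66,17 \right)}}{-2622} = - \frac{1}{6 \left(-2622\right)} = \left(- \frac{1}{6}\right) \left(- \frac{1}{2622}\right) = \frac{1}{15732}$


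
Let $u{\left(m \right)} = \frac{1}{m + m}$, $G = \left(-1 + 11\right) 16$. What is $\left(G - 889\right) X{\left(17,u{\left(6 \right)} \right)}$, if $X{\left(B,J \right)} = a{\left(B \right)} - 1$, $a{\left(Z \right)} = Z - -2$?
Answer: $-13122$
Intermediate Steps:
$G = 160$ ($G = 10 \cdot 16 = 160$)
$u{\left(m \right)} = \frac{1}{2 m}$
$a{\left(Z \right)} = 2 + Z$ ($a{\left(Z \right)} = Z + 2 = 2 + Z$)
$X{\left(B,J \right)} = 1 + B$ ($X{\left(B,J \right)} = \left(2 + B\right) - 1 = 1 + B$)
$\left(G - 889\right) X{\left(17,u{\left(6 \right)} \right)} = \left(160 - 889\right) \left(1 + 17\right) = \left(-729\right) 18 = -13122$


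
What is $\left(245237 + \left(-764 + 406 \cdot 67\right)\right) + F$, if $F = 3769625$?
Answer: $4041300$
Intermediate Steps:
$\left(245237 + \left(-764 + 406 \cdot 67\right)\right) + F = \left(245237 + \left(-764 + 406 \cdot 67\right)\right) + 3769625 = \left(245237 + \left(-764 + 27202\right)\right) + 3769625 = \left(245237 + 26438\right) + 3769625 = 271675 + 3769625 = 4041300$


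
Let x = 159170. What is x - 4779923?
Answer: -4620753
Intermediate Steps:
x - 4779923 = 159170 - 4779923 = -4620753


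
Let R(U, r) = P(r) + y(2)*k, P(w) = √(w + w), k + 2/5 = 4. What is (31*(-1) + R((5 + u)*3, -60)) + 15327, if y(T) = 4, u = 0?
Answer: 76552/5 + 2*I*√30 ≈ 15310.0 + 10.954*I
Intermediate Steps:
k = 18/5 (k = -⅖ + 4 = 18/5 ≈ 3.6000)
P(w) = √2*√w (P(w) = √(2*w) = √2*√w)
R(U, r) = 72/5 + √2*√r (R(U, r) = √2*√r + 4*(18/5) = √2*√r + 72/5 = 72/5 + √2*√r)
(31*(-1) + R((5 + u)*3, -60)) + 15327 = (31*(-1) + (72/5 + √2*√(-60))) + 15327 = (-31 + (72/5 + √2*(2*I*√15))) + 15327 = (-31 + (72/5 + 2*I*√30)) + 15327 = (-83/5 + 2*I*√30) + 15327 = 76552/5 + 2*I*√30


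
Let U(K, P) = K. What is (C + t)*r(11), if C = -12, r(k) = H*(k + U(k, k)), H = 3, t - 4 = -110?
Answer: -7788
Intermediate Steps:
t = -106 (t = 4 - 110 = -106)
r(k) = 6*k (r(k) = 3*(k + k) = 3*(2*k) = 6*k)
(C + t)*r(11) = (-12 - 106)*(6*11) = -118*66 = -7788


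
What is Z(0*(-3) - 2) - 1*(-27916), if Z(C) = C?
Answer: 27914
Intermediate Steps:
Z(0*(-3) - 2) - 1*(-27916) = (0*(-3) - 2) - 1*(-27916) = (0 - 2) + 27916 = -2 + 27916 = 27914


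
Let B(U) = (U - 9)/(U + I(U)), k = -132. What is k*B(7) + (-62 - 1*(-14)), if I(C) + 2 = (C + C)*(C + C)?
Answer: -3128/67 ≈ -46.687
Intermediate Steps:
I(C) = -2 + 4*C**2 (I(C) = -2 + (C + C)*(C + C) = -2 + (2*C)*(2*C) = -2 + 4*C**2)
B(U) = (-9 + U)/(-2 + U + 4*U**2) (B(U) = (U - 9)/(U + (-2 + 4*U**2)) = (-9 + U)/(-2 + U + 4*U**2))
k*B(7) + (-62 - 1*(-14)) = -132*(-9 + 7)/(-2 + 7 + 4*7**2) + (-62 - 1*(-14)) = -132*(-2)/(-2 + 7 + 4*49) + (-62 + 14) = -132*(-2)/(-2 + 7 + 196) - 48 = -132*(-2)/201 - 48 = -44*(-2)/67 - 48 = -132*(-2/201) - 48 = 88/67 - 48 = -3128/67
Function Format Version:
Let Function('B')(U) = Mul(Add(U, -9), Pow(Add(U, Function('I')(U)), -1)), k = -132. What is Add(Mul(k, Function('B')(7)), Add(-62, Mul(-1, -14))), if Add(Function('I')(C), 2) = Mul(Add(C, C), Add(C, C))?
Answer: Rational(-3128, 67) ≈ -46.687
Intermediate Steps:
Function('I')(C) = Add(-2, Mul(4, Pow(C, 2))) (Function('I')(C) = Add(-2, Mul(Add(C, C), Add(C, C))) = Add(-2, Mul(Mul(2, C), Mul(2, C))) = Add(-2, Mul(4, Pow(C, 2))))
Function('B')(U) = Mul(Pow(Add(-2, U, Mul(4, Pow(U, 2))), -1), Add(-9, U)) (Function('B')(U) = Mul(Add(U, -9), Pow(Add(U, Add(-2, Mul(4, Pow(U, 2)))), -1)) = Mul(Add(-9, U), Pow(Add(-2, U, Mul(4, Pow(U, 2))), -1)) = Mul(Pow(Add(-2, U, Mul(4, Pow(U, 2))), -1), Add(-9, U)))
Add(Mul(k, Function('B')(7)), Add(-62, Mul(-1, -14))) = Add(Mul(-132, Mul(Pow(Add(-2, 7, Mul(4, Pow(7, 2))), -1), Add(-9, 7))), Add(-62, Mul(-1, -14))) = Add(Mul(-132, Mul(Pow(Add(-2, 7, Mul(4, 49)), -1), -2)), Add(-62, 14)) = Add(Mul(-132, Mul(Pow(Add(-2, 7, 196), -1), -2)), -48) = Add(Mul(-132, Mul(Pow(201, -1), -2)), -48) = Add(Mul(-132, Mul(Rational(1, 201), -2)), -48) = Add(Mul(-132, Rational(-2, 201)), -48) = Add(Rational(88, 67), -48) = Rational(-3128, 67)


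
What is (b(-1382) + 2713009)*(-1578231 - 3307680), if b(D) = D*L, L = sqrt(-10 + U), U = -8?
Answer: -13255520516199 + 20256987006*I*sqrt(2) ≈ -1.3256e+13 + 2.8648e+10*I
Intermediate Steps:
L = 3*I*sqrt(2) (L = sqrt(-10 - 8) = sqrt(-18) = 3*I*sqrt(2) ≈ 4.2426*I)
b(D) = 3*I*D*sqrt(2) (b(D) = D*(3*I*sqrt(2)) = 3*I*D*sqrt(2))
(b(-1382) + 2713009)*(-1578231 - 3307680) = (3*I*(-1382)*sqrt(2) + 2713009)*(-1578231 - 3307680) = (-4146*I*sqrt(2) + 2713009)*(-4885911) = (2713009 - 4146*I*sqrt(2))*(-4885911) = -13255520516199 + 20256987006*I*sqrt(2)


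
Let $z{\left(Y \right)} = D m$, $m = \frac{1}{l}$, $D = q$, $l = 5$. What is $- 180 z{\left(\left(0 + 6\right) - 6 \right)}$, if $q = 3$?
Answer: $-108$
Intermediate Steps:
$D = 3$
$m = \frac{1}{5} \approx 0.2$
$z{\left(Y \right)} = \frac{3}{5}$ ($z{\left(Y \right)} = 3 \cdot \frac{1}{5} = \frac{3}{5}$)
$- 180 z{\left(\left(0 + 6\right) - 6 \right)} = \left(-180\right) \frac{3}{5} = -108$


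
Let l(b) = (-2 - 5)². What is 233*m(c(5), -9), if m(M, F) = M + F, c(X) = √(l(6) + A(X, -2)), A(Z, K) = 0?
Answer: -466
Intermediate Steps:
l(b) = 49 (l(b) = (-7)² = 49)
c(X) = 7 (c(X) = √(49 + 0) = √49 = 7)
m(M, F) = F + M
233*m(c(5), -9) = 233*(-9 + 7) = 233*(-2) = -466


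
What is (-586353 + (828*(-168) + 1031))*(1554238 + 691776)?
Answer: -1627070937964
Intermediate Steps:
(-586353 + (828*(-168) + 1031))*(1554238 + 691776) = (-586353 + (-139104 + 1031))*2246014 = (-586353 - 138073)*2246014 = -724426*2246014 = -1627070937964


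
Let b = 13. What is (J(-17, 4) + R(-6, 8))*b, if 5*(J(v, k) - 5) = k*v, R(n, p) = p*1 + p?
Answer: 481/5 ≈ 96.200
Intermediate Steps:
R(n, p) = 2*p (R(n, p) = p + p = 2*p)
J(v, k) = 5 + k*v/5 (J(v, k) = 5 + (k*v)/5 = 5 + k*v/5)
(J(-17, 4) + R(-6, 8))*b = ((5 + (⅕)*4*(-17)) + 2*8)*13 = ((5 - 68/5) + 16)*13 = (-43/5 + 16)*13 = (37/5)*13 = 481/5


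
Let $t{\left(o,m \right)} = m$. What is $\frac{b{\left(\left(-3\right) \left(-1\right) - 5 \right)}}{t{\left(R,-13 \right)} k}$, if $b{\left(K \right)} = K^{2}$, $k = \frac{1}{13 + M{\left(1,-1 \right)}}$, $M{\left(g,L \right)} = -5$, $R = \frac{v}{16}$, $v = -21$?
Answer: $- \frac{32}{13} \approx -2.4615$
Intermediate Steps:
$R = - \frac{21}{16} \approx -1.3125$
$k = \frac{1}{8}$ ($k = \frac{1}{13 - 5} = \frac{1}{8} \approx 0.125$)
$\frac{b{\left(\left(-3\right) \left(-1\right) - 5 \right)}}{t{\left(R,-13 \right)} k} = \frac{\left(\left(-3\right) \left(-1\right) - 5\right)^{2}}{\left(-13\right) \frac{1}{8}} = \frac{\left(3 - 5\right)^{2}}{- \frac{13}{8}} = \left(-2\right)^{2} \left(- \frac{8}{13}\right) = 4 \left(- \frac{8}{13}\right) = - \frac{32}{13}$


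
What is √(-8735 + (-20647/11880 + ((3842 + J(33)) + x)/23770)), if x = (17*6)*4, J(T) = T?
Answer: I*√63974031285246/85572 ≈ 93.47*I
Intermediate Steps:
x = 408 (x = 102*4 = 408)
√(-8735 + (-20647/11880 + ((3842 + J(33)) + x)/23770)) = √(-8735 + (-20647/11880 + ((3842 + 33) + 408)/23770)) = √(-8735 + (-20647*1/11880 + (3875 + 408)*(1/23770))) = √(-8735 + (-1877/1080 + 4283*(1/23770))) = √(-8735 + (-1877/1080 + 4283/23770)) = √(-8735 - 799813/513432) = √(-4485628333/513432) = I*√63974031285246/85572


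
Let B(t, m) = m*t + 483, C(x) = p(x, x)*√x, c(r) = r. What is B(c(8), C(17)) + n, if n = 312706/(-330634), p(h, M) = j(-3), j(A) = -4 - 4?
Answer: 79691758/165317 - 64*√17 ≈ 218.18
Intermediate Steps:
j(A) = -8
p(h, M) = -8
C(x) = -8*√x
n = -156353/165317 (n = 312706*(-1/330634) = -156353/165317 ≈ -0.94578)
B(t, m) = 483 + m*t
B(c(8), C(17)) + n = (483 - 8*√17*8) - 156353/165317 = (483 - 64*√17) - 156353/165317 = 79691758/165317 - 64*√17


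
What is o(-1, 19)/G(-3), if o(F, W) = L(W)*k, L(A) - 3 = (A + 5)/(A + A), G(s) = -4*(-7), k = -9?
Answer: -621/532 ≈ -1.1673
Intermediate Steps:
G(s) = 28
L(A) = 3 + (5 + A)/(2*A) (L(A) = 3 + (A + 5)/(A + A) = 3 + (5 + A)/((2*A)) = 3 + (5 + A)*(1/(2*A)) = 3 + (5 + A)/(2*A))
o(F, W) = -9*(5 + 7*W)/(2*W) (o(F, W) = ((5 + 7*W)/(2*W))*(-9) = -9*(5 + 7*W)/(2*W))
o(-1, 19)/G(-3) = ((9/2)*(-5 - 7*19)/19)/28 = ((9/2)*(1/19)*(-5 - 133))*(1/28) = ((9/2)*(1/19)*(-138))*(1/28) = -621/19*1/28 = -621/532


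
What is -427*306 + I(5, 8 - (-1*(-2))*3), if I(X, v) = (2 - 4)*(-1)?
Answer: -130660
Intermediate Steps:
I(X, v) = 2 (I(X, v) = -2*(-1) = 2)
-427*306 + I(5, 8 - (-1*(-2))*3) = -427*306 + 2 = -130662 + 2 = -130660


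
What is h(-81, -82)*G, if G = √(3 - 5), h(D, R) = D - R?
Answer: I*√2 ≈ 1.4142*I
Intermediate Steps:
G = I*√2 (G = √(-2) = I*√2 ≈ 1.4142*I)
h(-81, -82)*G = (-81 - 1*(-82))*(I*√2) = (-81 + 82)*(I*√2) = 1*(I*√2) = I*√2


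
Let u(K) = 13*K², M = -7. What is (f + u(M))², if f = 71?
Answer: 501264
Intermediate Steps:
(f + u(M))² = (71 + 13*(-7)²)² = (71 + 13*49)² = (71 + 637)² = 708² = 501264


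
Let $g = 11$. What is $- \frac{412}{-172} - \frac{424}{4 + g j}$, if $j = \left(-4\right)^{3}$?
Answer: $\frac{22583}{7525} \approx 3.0011$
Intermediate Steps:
$j = -64$
$- \frac{412}{-172} - \frac{424}{4 + g j} = - \frac{412}{-172} - \frac{424}{4 + 11 \left(-64\right)} = \left(-412\right) \left(- \frac{1}{172}\right) - \frac{424}{4 - 704} = \frac{103}{43} - \frac{424}{-700} = \frac{103}{43} - - \frac{106}{175} = \frac{103}{43} + \frac{106}{175} = \frac{22583}{7525}$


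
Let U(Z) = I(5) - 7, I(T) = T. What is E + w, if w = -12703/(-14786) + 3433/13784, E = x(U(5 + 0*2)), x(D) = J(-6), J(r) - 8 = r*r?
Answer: 4596754173/101905112 ≈ 45.108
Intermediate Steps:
U(Z) = -2 (U(Z) = 5 - 7 = -2)
J(r) = 8 + r² (J(r) = 8 + r*r = 8 + r²)
x(D) = 44 (x(D) = 8 + (-6)² = 8 + 36 = 44)
E = 44
w = 112929245/101905112 (w = -12703*(-1/14786) + 3433*(1/13784) = 12703/14786 + 3433/13784 = 112929245/101905112 ≈ 1.1082)
E + w = 44 + 112929245/101905112 = 4596754173/101905112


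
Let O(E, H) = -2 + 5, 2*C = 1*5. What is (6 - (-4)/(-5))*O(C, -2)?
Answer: 78/5 ≈ 15.600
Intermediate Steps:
C = 5/2 (C = (1*5)/2 = (½)*5 = 5/2 ≈ 2.5000)
O(E, H) = 3
(6 - (-4)/(-5))*O(C, -2) = (6 - (-4)/(-5))*3 = (6 - (-4)*(-1)/5)*3 = (6 - 1*⅘)*3 = (6 - ⅘)*3 = (26/5)*3 = 78/5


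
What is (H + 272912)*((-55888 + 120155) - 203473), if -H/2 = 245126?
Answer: 30255032040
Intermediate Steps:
H = -490252 (H = -2*245126 = -490252)
(H + 272912)*((-55888 + 120155) - 203473) = (-490252 + 272912)*((-55888 + 120155) - 203473) = -217340*(64267 - 203473) = -217340*(-139206) = 30255032040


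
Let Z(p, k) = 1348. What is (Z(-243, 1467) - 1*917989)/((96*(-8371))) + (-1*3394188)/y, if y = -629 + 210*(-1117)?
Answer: 89188388799/5727566048 ≈ 15.572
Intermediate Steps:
y = -235199 (y = -629 - 234570 = -235199)
(Z(-243, 1467) - 1*917989)/((96*(-8371))) + (-1*3394188)/y = (1348 - 1*917989)/((96*(-8371))) - 1*3394188/(-235199) = (1348 - 917989)/(-803616) - 3394188*(-1/235199) = -916641*(-1/803616) + 3394188/235199 = 27777/24352 + 3394188/235199 = 89188388799/5727566048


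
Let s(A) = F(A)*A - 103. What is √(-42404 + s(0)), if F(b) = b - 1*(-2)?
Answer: 3*I*√4723 ≈ 206.17*I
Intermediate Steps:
F(b) = 2 + b (F(b) = b + 2 = 2 + b)
s(A) = -103 + A*(2 + A) (s(A) = (2 + A)*A - 103 = A*(2 + A) - 103 = -103 + A*(2 + A))
√(-42404 + s(0)) = √(-42404 + (-103 + 0*(2 + 0))) = √(-42404 + (-103 + 0*2)) = √(-42404 + (-103 + 0)) = √(-42404 - 103) = √(-42507) = 3*I*√4723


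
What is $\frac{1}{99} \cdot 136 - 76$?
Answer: $- \frac{7388}{99} \approx -74.626$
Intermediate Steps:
$\frac{1}{99} \cdot 136 - 76 = \frac{136}{99} - 76 = - \frac{7388}{99}$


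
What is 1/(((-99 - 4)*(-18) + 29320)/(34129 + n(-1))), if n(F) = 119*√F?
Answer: 34129/31174 + 119*I/31174 ≈ 1.0948 + 0.0038173*I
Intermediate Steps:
1/(((-99 - 4)*(-18) + 29320)/(34129 + n(-1))) = 1/(((-99 - 4)*(-18) + 29320)/(34129 + 119*√(-1))) = 1/((-103*(-18) + 29320)/(34129 + 119*I)) = 1/((1854 + 29320)*((34129 - 119*I)/1164802802)) = 1/(31174*((34129 - 119*I)/1164802802)) = 1/(15587*(34129 - 119*I)/582401401) = 34129/31174 + 119*I/31174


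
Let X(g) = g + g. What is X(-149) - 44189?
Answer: -44487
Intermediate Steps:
X(g) = 2*g
X(-149) - 44189 = 2*(-149) - 44189 = -298 - 44189 = -44487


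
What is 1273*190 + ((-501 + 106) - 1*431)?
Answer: 241044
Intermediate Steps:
1273*190 + ((-501 + 106) - 1*431) = 241870 + (-395 - 431) = 241870 - 826 = 241044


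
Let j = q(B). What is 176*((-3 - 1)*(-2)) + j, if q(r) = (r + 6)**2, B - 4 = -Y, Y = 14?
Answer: 1424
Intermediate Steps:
B = -10 (B = 4 - 1*14 = 4 - 14 = -10)
q(r) = (6 + r)**2
j = 16 (j = (6 - 10)**2 = (-4)**2 = 16)
176*((-3 - 1)*(-2)) + j = 176*((-3 - 1)*(-2)) + 16 = 176*(-4*(-2)) + 16 = 176*8 + 16 = 1408 + 16 = 1424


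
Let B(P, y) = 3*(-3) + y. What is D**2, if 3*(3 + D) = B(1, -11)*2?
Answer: 2401/9 ≈ 266.78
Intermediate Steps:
B(P, y) = -9 + y
D = -49/3 (D = -3 + ((-9 - 11)*2)/3 = -3 + (-20*2)/3 = -3 + (1/3)*(-40) = -3 - 40/3 = -49/3 ≈ -16.333)
D**2 = (-49/3)**2 = 2401/9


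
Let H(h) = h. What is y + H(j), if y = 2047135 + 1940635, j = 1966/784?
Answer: 1563206823/392 ≈ 3.9878e+6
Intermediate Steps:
j = 983/392 (j = 1966*(1/784) = 983/392 ≈ 2.5077)
y = 3987770
y + H(j) = 3987770 + 983/392 = 1563206823/392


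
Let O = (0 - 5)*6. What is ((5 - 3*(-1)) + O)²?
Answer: 484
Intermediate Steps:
O = -30 (O = -5*6 = -30)
((5 - 3*(-1)) + O)² = ((5 - 3*(-1)) - 30)² = ((5 + 3) - 30)² = (8 - 30)² = (-22)² = 484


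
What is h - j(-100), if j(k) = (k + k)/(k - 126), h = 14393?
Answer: 1626309/113 ≈ 14392.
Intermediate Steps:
j(k) = 2*k/(-126 + k) (j(k) = (2*k)/(-126 + k) = 2*k/(-126 + k))
h - j(-100) = 14393 - 2*(-100)/(-126 - 100) = 14393 - 2*(-100)/(-226) = 14393 - 2*(-100)*(-1)/226 = 14393 - 1*100/113 = 14393 - 100/113 = 1626309/113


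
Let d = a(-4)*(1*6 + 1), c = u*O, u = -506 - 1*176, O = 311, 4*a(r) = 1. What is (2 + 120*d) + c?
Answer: -211890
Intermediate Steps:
a(r) = 1/4 (a(r) = (1/4)*1 = 1/4)
u = -682 (u = -506 - 176 = -682)
c = -212102 (c = -682*311 = -212102)
d = 7/4 (d = (1*6 + 1)/4 = (6 + 1)/4 = (1/4)*7 = 7/4 ≈ 1.7500)
(2 + 120*d) + c = (2 + 120*(7/4)) - 212102 = (2 + 210) - 212102 = 212 - 212102 = -211890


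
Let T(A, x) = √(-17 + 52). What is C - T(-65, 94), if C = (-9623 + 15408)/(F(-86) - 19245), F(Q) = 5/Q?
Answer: -99502/331015 - √35 ≈ -6.2167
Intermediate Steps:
T(A, x) = √35
C = -99502/331015 (C = (-9623 + 15408)/(5/(-86) - 19245) = 5785/(5*(-1/86) - 19245) = 5785/(-5/86 - 19245) = 5785/(-1655075/86) = 5785*(-86/1655075) = -99502/331015 ≈ -0.30060)
C - T(-65, 94) = -99502/331015 - √35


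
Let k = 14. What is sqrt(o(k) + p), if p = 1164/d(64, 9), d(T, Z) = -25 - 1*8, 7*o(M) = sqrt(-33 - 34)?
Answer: sqrt(-209132 + 847*I*sqrt(67))/77 ≈ 0.098431 + 5.9399*I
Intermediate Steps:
o(M) = I*sqrt(67)/7 (o(M) = sqrt(-33 - 34)/7 = sqrt(-67)/7 = (I*sqrt(67))/7 = I*sqrt(67)/7)
d(T, Z) = -33 (d(T, Z) = -25 - 8 = -33)
p = -388/11 (p = 1164/(-33) = 1164*(-1/33) = -388/11 ≈ -35.273)
sqrt(o(k) + p) = sqrt(I*sqrt(67)/7 - 388/11) = sqrt(-388/11 + I*sqrt(67)/7)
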